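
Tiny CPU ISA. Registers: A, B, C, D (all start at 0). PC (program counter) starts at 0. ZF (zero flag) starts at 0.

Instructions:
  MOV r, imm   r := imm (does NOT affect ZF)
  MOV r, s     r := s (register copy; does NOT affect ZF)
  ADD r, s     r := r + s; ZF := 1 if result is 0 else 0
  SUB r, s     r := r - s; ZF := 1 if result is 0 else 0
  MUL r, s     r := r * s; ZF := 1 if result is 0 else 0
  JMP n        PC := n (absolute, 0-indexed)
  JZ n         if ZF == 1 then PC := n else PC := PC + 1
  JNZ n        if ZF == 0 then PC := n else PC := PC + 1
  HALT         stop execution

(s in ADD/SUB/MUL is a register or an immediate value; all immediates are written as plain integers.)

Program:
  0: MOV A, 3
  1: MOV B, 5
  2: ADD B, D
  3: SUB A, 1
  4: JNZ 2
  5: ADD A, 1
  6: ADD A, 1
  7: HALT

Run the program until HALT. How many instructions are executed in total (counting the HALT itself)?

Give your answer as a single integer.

Answer: 14

Derivation:
Step 1: PC=0 exec 'MOV A, 3'. After: A=3 B=0 C=0 D=0 ZF=0 PC=1
Step 2: PC=1 exec 'MOV B, 5'. After: A=3 B=5 C=0 D=0 ZF=0 PC=2
Step 3: PC=2 exec 'ADD B, D'. After: A=3 B=5 C=0 D=0 ZF=0 PC=3
Step 4: PC=3 exec 'SUB A, 1'. After: A=2 B=5 C=0 D=0 ZF=0 PC=4
Step 5: PC=4 exec 'JNZ 2'. After: A=2 B=5 C=0 D=0 ZF=0 PC=2
Step 6: PC=2 exec 'ADD B, D'. After: A=2 B=5 C=0 D=0 ZF=0 PC=3
Step 7: PC=3 exec 'SUB A, 1'. After: A=1 B=5 C=0 D=0 ZF=0 PC=4
Step 8: PC=4 exec 'JNZ 2'. After: A=1 B=5 C=0 D=0 ZF=0 PC=2
Step 9: PC=2 exec 'ADD B, D'. After: A=1 B=5 C=0 D=0 ZF=0 PC=3
Step 10: PC=3 exec 'SUB A, 1'. After: A=0 B=5 C=0 D=0 ZF=1 PC=4
Step 11: PC=4 exec 'JNZ 2'. After: A=0 B=5 C=0 D=0 ZF=1 PC=5
Step 12: PC=5 exec 'ADD A, 1'. After: A=1 B=5 C=0 D=0 ZF=0 PC=6
Step 13: PC=6 exec 'ADD A, 1'. After: A=2 B=5 C=0 D=0 ZF=0 PC=7
Step 14: PC=7 exec 'HALT'. After: A=2 B=5 C=0 D=0 ZF=0 PC=7 HALTED
Total instructions executed: 14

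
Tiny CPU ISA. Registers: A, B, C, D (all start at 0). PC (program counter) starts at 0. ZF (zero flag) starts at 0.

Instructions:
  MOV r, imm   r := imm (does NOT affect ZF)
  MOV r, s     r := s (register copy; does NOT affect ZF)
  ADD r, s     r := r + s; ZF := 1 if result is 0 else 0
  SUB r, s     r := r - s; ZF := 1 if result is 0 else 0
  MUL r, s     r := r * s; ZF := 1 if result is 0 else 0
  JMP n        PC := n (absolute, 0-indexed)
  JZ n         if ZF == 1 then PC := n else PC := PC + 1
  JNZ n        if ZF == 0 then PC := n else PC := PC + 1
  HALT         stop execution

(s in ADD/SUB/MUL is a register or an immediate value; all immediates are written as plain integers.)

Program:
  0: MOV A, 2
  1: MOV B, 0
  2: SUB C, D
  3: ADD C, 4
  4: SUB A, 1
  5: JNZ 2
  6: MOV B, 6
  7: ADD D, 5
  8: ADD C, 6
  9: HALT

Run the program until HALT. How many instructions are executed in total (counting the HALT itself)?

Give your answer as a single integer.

Answer: 14

Derivation:
Step 1: PC=0 exec 'MOV A, 2'. After: A=2 B=0 C=0 D=0 ZF=0 PC=1
Step 2: PC=1 exec 'MOV B, 0'. After: A=2 B=0 C=0 D=0 ZF=0 PC=2
Step 3: PC=2 exec 'SUB C, D'. After: A=2 B=0 C=0 D=0 ZF=1 PC=3
Step 4: PC=3 exec 'ADD C, 4'. After: A=2 B=0 C=4 D=0 ZF=0 PC=4
Step 5: PC=4 exec 'SUB A, 1'. After: A=1 B=0 C=4 D=0 ZF=0 PC=5
Step 6: PC=5 exec 'JNZ 2'. After: A=1 B=0 C=4 D=0 ZF=0 PC=2
Step 7: PC=2 exec 'SUB C, D'. After: A=1 B=0 C=4 D=0 ZF=0 PC=3
Step 8: PC=3 exec 'ADD C, 4'. After: A=1 B=0 C=8 D=0 ZF=0 PC=4
Step 9: PC=4 exec 'SUB A, 1'. After: A=0 B=0 C=8 D=0 ZF=1 PC=5
Step 10: PC=5 exec 'JNZ 2'. After: A=0 B=0 C=8 D=0 ZF=1 PC=6
Step 11: PC=6 exec 'MOV B, 6'. After: A=0 B=6 C=8 D=0 ZF=1 PC=7
Step 12: PC=7 exec 'ADD D, 5'. After: A=0 B=6 C=8 D=5 ZF=0 PC=8
Step 13: PC=8 exec 'ADD C, 6'. After: A=0 B=6 C=14 D=5 ZF=0 PC=9
Step 14: PC=9 exec 'HALT'. After: A=0 B=6 C=14 D=5 ZF=0 PC=9 HALTED
Total instructions executed: 14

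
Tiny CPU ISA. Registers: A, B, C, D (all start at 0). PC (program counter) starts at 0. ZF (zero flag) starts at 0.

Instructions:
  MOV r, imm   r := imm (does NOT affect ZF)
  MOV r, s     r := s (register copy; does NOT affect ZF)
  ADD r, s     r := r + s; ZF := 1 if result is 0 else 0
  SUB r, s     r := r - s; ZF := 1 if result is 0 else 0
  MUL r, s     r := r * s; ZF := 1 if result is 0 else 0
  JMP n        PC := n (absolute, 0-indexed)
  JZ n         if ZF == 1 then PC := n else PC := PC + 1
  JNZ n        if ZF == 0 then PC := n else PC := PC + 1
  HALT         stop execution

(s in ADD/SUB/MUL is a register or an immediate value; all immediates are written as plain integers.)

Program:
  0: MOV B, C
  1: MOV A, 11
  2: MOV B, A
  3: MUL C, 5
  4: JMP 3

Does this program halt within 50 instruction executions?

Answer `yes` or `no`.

Answer: no

Derivation:
Step 1: PC=0 exec 'MOV B, C'. After: A=0 B=0 C=0 D=0 ZF=0 PC=1
Step 2: PC=1 exec 'MOV A, 11'. After: A=11 B=0 C=0 D=0 ZF=0 PC=2
Step 3: PC=2 exec 'MOV B, A'. After: A=11 B=11 C=0 D=0 ZF=0 PC=3
Step 4: PC=3 exec 'MUL C, 5'. After: A=11 B=11 C=0 D=0 ZF=1 PC=4
Step 5: PC=4 exec 'JMP 3'. After: A=11 B=11 C=0 D=0 ZF=1 PC=3
Step 6: PC=3 exec 'MUL C, 5'. After: A=11 B=11 C=0 D=0 ZF=1 PC=4
State after step 6 equals state after step 4: the program is in a cycle of length 2 and will never halt.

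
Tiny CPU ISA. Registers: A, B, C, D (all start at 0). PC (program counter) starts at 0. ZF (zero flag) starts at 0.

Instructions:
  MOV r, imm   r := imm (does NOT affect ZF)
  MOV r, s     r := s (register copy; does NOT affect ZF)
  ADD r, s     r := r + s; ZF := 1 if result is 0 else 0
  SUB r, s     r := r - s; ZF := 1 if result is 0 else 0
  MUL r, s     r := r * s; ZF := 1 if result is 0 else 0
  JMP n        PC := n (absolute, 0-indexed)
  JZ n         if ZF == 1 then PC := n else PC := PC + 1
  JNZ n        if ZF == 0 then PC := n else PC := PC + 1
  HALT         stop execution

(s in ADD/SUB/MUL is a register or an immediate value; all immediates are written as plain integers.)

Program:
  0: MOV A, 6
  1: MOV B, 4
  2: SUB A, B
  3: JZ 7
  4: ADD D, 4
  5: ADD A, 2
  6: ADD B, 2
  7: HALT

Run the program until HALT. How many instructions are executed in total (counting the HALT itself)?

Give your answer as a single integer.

Answer: 8

Derivation:
Step 1: PC=0 exec 'MOV A, 6'. After: A=6 B=0 C=0 D=0 ZF=0 PC=1
Step 2: PC=1 exec 'MOV B, 4'. After: A=6 B=4 C=0 D=0 ZF=0 PC=2
Step 3: PC=2 exec 'SUB A, B'. After: A=2 B=4 C=0 D=0 ZF=0 PC=3
Step 4: PC=3 exec 'JZ 7'. After: A=2 B=4 C=0 D=0 ZF=0 PC=4
Step 5: PC=4 exec 'ADD D, 4'. After: A=2 B=4 C=0 D=4 ZF=0 PC=5
Step 6: PC=5 exec 'ADD A, 2'. After: A=4 B=4 C=0 D=4 ZF=0 PC=6
Step 7: PC=6 exec 'ADD B, 2'. After: A=4 B=6 C=0 D=4 ZF=0 PC=7
Step 8: PC=7 exec 'HALT'. After: A=4 B=6 C=0 D=4 ZF=0 PC=7 HALTED
Total instructions executed: 8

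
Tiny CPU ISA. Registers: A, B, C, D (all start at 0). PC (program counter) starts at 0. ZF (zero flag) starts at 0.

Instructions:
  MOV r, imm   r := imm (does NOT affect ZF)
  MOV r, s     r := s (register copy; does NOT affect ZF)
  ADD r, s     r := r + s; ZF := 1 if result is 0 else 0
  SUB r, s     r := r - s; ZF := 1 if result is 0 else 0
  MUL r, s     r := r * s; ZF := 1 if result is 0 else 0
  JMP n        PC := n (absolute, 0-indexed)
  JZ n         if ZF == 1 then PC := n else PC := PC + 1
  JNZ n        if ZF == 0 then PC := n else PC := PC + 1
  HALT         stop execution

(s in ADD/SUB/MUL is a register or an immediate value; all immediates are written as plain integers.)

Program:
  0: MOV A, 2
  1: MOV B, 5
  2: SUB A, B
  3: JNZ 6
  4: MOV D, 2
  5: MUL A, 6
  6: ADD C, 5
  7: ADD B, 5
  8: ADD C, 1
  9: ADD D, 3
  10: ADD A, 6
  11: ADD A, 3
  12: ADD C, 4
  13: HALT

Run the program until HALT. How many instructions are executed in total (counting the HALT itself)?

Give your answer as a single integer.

Step 1: PC=0 exec 'MOV A, 2'. After: A=2 B=0 C=0 D=0 ZF=0 PC=1
Step 2: PC=1 exec 'MOV B, 5'. After: A=2 B=5 C=0 D=0 ZF=0 PC=2
Step 3: PC=2 exec 'SUB A, B'. After: A=-3 B=5 C=0 D=0 ZF=0 PC=3
Step 4: PC=3 exec 'JNZ 6'. After: A=-3 B=5 C=0 D=0 ZF=0 PC=6
Step 5: PC=6 exec 'ADD C, 5'. After: A=-3 B=5 C=5 D=0 ZF=0 PC=7
Step 6: PC=7 exec 'ADD B, 5'. After: A=-3 B=10 C=5 D=0 ZF=0 PC=8
Step 7: PC=8 exec 'ADD C, 1'. After: A=-3 B=10 C=6 D=0 ZF=0 PC=9
Step 8: PC=9 exec 'ADD D, 3'. After: A=-3 B=10 C=6 D=3 ZF=0 PC=10
Step 9: PC=10 exec 'ADD A, 6'. After: A=3 B=10 C=6 D=3 ZF=0 PC=11
Step 10: PC=11 exec 'ADD A, 3'. After: A=6 B=10 C=6 D=3 ZF=0 PC=12
Step 11: PC=12 exec 'ADD C, 4'. After: A=6 B=10 C=10 D=3 ZF=0 PC=13
Step 12: PC=13 exec 'HALT'. After: A=6 B=10 C=10 D=3 ZF=0 PC=13 HALTED
Total instructions executed: 12

Answer: 12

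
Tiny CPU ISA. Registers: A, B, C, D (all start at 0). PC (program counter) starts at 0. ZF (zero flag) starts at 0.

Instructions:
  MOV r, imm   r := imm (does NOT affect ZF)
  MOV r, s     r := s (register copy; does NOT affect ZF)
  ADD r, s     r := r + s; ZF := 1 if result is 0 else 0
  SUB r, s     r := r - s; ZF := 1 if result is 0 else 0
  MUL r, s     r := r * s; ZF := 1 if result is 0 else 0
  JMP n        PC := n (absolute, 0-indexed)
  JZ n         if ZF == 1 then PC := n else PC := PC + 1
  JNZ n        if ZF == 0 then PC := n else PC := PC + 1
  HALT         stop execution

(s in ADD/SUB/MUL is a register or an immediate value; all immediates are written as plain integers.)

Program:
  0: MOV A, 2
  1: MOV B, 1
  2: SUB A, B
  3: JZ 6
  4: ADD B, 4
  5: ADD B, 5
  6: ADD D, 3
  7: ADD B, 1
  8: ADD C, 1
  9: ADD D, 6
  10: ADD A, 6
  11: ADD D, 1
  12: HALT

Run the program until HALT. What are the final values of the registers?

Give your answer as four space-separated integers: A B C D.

Answer: 7 11 1 10

Derivation:
Step 1: PC=0 exec 'MOV A, 2'. After: A=2 B=0 C=0 D=0 ZF=0 PC=1
Step 2: PC=1 exec 'MOV B, 1'. After: A=2 B=1 C=0 D=0 ZF=0 PC=2
Step 3: PC=2 exec 'SUB A, B'. After: A=1 B=1 C=0 D=0 ZF=0 PC=3
Step 4: PC=3 exec 'JZ 6'. After: A=1 B=1 C=0 D=0 ZF=0 PC=4
Step 5: PC=4 exec 'ADD B, 4'. After: A=1 B=5 C=0 D=0 ZF=0 PC=5
Step 6: PC=5 exec 'ADD B, 5'. After: A=1 B=10 C=0 D=0 ZF=0 PC=6
Step 7: PC=6 exec 'ADD D, 3'. After: A=1 B=10 C=0 D=3 ZF=0 PC=7
Step 8: PC=7 exec 'ADD B, 1'. After: A=1 B=11 C=0 D=3 ZF=0 PC=8
Step 9: PC=8 exec 'ADD C, 1'. After: A=1 B=11 C=1 D=3 ZF=0 PC=9
Step 10: PC=9 exec 'ADD D, 6'. After: A=1 B=11 C=1 D=9 ZF=0 PC=10
Step 11: PC=10 exec 'ADD A, 6'. After: A=7 B=11 C=1 D=9 ZF=0 PC=11
Step 12: PC=11 exec 'ADD D, 1'. After: A=7 B=11 C=1 D=10 ZF=0 PC=12
Step 13: PC=12 exec 'HALT'. After: A=7 B=11 C=1 D=10 ZF=0 PC=12 HALTED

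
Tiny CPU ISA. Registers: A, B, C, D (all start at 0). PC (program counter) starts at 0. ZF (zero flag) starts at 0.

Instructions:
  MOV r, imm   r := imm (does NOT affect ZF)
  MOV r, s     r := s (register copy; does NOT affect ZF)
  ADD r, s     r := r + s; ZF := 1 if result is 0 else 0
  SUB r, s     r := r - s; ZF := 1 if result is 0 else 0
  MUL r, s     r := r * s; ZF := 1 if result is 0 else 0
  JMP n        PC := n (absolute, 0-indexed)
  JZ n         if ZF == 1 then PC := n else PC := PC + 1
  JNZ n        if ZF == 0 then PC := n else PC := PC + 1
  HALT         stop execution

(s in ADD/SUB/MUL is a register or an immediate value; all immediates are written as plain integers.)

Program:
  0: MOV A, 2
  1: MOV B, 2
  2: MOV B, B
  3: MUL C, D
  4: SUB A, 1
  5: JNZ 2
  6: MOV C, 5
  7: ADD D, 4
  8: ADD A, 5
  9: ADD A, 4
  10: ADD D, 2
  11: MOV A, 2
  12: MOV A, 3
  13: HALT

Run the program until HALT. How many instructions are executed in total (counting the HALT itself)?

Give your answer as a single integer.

Answer: 18

Derivation:
Step 1: PC=0 exec 'MOV A, 2'. After: A=2 B=0 C=0 D=0 ZF=0 PC=1
Step 2: PC=1 exec 'MOV B, 2'. After: A=2 B=2 C=0 D=0 ZF=0 PC=2
Step 3: PC=2 exec 'MOV B, B'. After: A=2 B=2 C=0 D=0 ZF=0 PC=3
Step 4: PC=3 exec 'MUL C, D'. After: A=2 B=2 C=0 D=0 ZF=1 PC=4
Step 5: PC=4 exec 'SUB A, 1'. After: A=1 B=2 C=0 D=0 ZF=0 PC=5
Step 6: PC=5 exec 'JNZ 2'. After: A=1 B=2 C=0 D=0 ZF=0 PC=2
Step 7: PC=2 exec 'MOV B, B'. After: A=1 B=2 C=0 D=0 ZF=0 PC=3
Step 8: PC=3 exec 'MUL C, D'. After: A=1 B=2 C=0 D=0 ZF=1 PC=4
Step 9: PC=4 exec 'SUB A, 1'. After: A=0 B=2 C=0 D=0 ZF=1 PC=5
Step 10: PC=5 exec 'JNZ 2'. After: A=0 B=2 C=0 D=0 ZF=1 PC=6
Step 11: PC=6 exec 'MOV C, 5'. After: A=0 B=2 C=5 D=0 ZF=1 PC=7
Step 12: PC=7 exec 'ADD D, 4'. After: A=0 B=2 C=5 D=4 ZF=0 PC=8
Step 13: PC=8 exec 'ADD A, 5'. After: A=5 B=2 C=5 D=4 ZF=0 PC=9
Step 14: PC=9 exec 'ADD A, 4'. After: A=9 B=2 C=5 D=4 ZF=0 PC=10
Step 15: PC=10 exec 'ADD D, 2'. After: A=9 B=2 C=5 D=6 ZF=0 PC=11
Step 16: PC=11 exec 'MOV A, 2'. After: A=2 B=2 C=5 D=6 ZF=0 PC=12
Step 17: PC=12 exec 'MOV A, 3'. After: A=3 B=2 C=5 D=6 ZF=0 PC=13
Step 18: PC=13 exec 'HALT'. After: A=3 B=2 C=5 D=6 ZF=0 PC=13 HALTED
Total instructions executed: 18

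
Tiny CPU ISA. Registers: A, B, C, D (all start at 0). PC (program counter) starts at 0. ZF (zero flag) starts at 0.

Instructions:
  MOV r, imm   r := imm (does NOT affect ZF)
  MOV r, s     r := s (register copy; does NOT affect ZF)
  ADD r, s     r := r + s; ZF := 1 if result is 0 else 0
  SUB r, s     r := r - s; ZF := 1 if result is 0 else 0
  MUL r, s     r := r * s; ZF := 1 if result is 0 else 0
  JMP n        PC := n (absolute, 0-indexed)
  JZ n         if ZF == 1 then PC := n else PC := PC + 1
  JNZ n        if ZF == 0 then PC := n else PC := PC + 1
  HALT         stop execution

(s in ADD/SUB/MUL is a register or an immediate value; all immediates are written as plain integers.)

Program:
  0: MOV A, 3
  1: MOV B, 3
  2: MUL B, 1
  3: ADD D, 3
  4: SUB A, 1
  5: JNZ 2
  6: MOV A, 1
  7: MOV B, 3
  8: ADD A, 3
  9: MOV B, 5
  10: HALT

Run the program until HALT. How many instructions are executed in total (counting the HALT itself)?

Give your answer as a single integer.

Step 1: PC=0 exec 'MOV A, 3'. After: A=3 B=0 C=0 D=0 ZF=0 PC=1
Step 2: PC=1 exec 'MOV B, 3'. After: A=3 B=3 C=0 D=0 ZF=0 PC=2
Step 3: PC=2 exec 'MUL B, 1'. After: A=3 B=3 C=0 D=0 ZF=0 PC=3
Step 4: PC=3 exec 'ADD D, 3'. After: A=3 B=3 C=0 D=3 ZF=0 PC=4
Step 5: PC=4 exec 'SUB A, 1'. After: A=2 B=3 C=0 D=3 ZF=0 PC=5
Step 6: PC=5 exec 'JNZ 2'. After: A=2 B=3 C=0 D=3 ZF=0 PC=2
Step 7: PC=2 exec 'MUL B, 1'. After: A=2 B=3 C=0 D=3 ZF=0 PC=3
Step 8: PC=3 exec 'ADD D, 3'. After: A=2 B=3 C=0 D=6 ZF=0 PC=4
Step 9: PC=4 exec 'SUB A, 1'. After: A=1 B=3 C=0 D=6 ZF=0 PC=5
Step 10: PC=5 exec 'JNZ 2'. After: A=1 B=3 C=0 D=6 ZF=0 PC=2
Step 11: PC=2 exec 'MUL B, 1'. After: A=1 B=3 C=0 D=6 ZF=0 PC=3
Step 12: PC=3 exec 'ADD D, 3'. After: A=1 B=3 C=0 D=9 ZF=0 PC=4
Step 13: PC=4 exec 'SUB A, 1'. After: A=0 B=3 C=0 D=9 ZF=1 PC=5
Step 14: PC=5 exec 'JNZ 2'. After: A=0 B=3 C=0 D=9 ZF=1 PC=6
Step 15: PC=6 exec 'MOV A, 1'. After: A=1 B=3 C=0 D=9 ZF=1 PC=7
Step 16: PC=7 exec 'MOV B, 3'. After: A=1 B=3 C=0 D=9 ZF=1 PC=8
Step 17: PC=8 exec 'ADD A, 3'. After: A=4 B=3 C=0 D=9 ZF=0 PC=9
Step 18: PC=9 exec 'MOV B, 5'. After: A=4 B=5 C=0 D=9 ZF=0 PC=10
Step 19: PC=10 exec 'HALT'. After: A=4 B=5 C=0 D=9 ZF=0 PC=10 HALTED
Total instructions executed: 19

Answer: 19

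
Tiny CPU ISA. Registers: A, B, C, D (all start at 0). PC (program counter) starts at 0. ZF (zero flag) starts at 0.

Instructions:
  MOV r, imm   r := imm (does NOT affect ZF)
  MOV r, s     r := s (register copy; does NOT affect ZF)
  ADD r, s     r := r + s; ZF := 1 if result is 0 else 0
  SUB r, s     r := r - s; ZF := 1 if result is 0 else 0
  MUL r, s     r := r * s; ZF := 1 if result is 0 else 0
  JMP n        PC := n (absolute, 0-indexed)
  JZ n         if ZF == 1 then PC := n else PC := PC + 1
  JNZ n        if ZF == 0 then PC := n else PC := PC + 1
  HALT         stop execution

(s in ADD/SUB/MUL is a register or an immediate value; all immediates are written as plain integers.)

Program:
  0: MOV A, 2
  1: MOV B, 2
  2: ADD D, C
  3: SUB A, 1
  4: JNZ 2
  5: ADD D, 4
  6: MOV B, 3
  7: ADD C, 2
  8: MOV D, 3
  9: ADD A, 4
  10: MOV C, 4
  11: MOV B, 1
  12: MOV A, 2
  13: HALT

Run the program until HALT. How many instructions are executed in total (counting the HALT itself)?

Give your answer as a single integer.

Answer: 17

Derivation:
Step 1: PC=0 exec 'MOV A, 2'. After: A=2 B=0 C=0 D=0 ZF=0 PC=1
Step 2: PC=1 exec 'MOV B, 2'. After: A=2 B=2 C=0 D=0 ZF=0 PC=2
Step 3: PC=2 exec 'ADD D, C'. After: A=2 B=2 C=0 D=0 ZF=1 PC=3
Step 4: PC=3 exec 'SUB A, 1'. After: A=1 B=2 C=0 D=0 ZF=0 PC=4
Step 5: PC=4 exec 'JNZ 2'. After: A=1 B=2 C=0 D=0 ZF=0 PC=2
Step 6: PC=2 exec 'ADD D, C'. After: A=1 B=2 C=0 D=0 ZF=1 PC=3
Step 7: PC=3 exec 'SUB A, 1'. After: A=0 B=2 C=0 D=0 ZF=1 PC=4
Step 8: PC=4 exec 'JNZ 2'. After: A=0 B=2 C=0 D=0 ZF=1 PC=5
Step 9: PC=5 exec 'ADD D, 4'. After: A=0 B=2 C=0 D=4 ZF=0 PC=6
Step 10: PC=6 exec 'MOV B, 3'. After: A=0 B=3 C=0 D=4 ZF=0 PC=7
Step 11: PC=7 exec 'ADD C, 2'. After: A=0 B=3 C=2 D=4 ZF=0 PC=8
Step 12: PC=8 exec 'MOV D, 3'. After: A=0 B=3 C=2 D=3 ZF=0 PC=9
Step 13: PC=9 exec 'ADD A, 4'. After: A=4 B=3 C=2 D=3 ZF=0 PC=10
Step 14: PC=10 exec 'MOV C, 4'. After: A=4 B=3 C=4 D=3 ZF=0 PC=11
Step 15: PC=11 exec 'MOV B, 1'. After: A=4 B=1 C=4 D=3 ZF=0 PC=12
Step 16: PC=12 exec 'MOV A, 2'. After: A=2 B=1 C=4 D=3 ZF=0 PC=13
Step 17: PC=13 exec 'HALT'. After: A=2 B=1 C=4 D=3 ZF=0 PC=13 HALTED
Total instructions executed: 17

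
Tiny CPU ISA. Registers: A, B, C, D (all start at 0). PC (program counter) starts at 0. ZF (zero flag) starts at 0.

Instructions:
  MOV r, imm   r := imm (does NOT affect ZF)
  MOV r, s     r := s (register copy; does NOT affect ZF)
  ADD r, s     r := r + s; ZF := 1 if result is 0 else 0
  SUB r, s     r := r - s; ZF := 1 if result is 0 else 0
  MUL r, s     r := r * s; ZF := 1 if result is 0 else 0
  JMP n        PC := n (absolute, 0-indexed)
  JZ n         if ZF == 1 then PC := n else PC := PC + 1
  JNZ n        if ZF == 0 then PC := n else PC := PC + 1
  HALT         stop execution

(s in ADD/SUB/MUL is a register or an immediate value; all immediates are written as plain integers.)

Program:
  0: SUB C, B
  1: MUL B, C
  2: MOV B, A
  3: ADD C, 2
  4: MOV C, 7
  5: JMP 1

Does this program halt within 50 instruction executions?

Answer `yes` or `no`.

Step 1: PC=0 exec 'SUB C, B'. After: A=0 B=0 C=0 D=0 ZF=1 PC=1
Step 2: PC=1 exec 'MUL B, C'. After: A=0 B=0 C=0 D=0 ZF=1 PC=2
Step 3: PC=2 exec 'MOV B, A'. After: A=0 B=0 C=0 D=0 ZF=1 PC=3
Step 4: PC=3 exec 'ADD C, 2'. After: A=0 B=0 C=2 D=0 ZF=0 PC=4
Step 5: PC=4 exec 'MOV C, 7'. After: A=0 B=0 C=7 D=0 ZF=0 PC=5
Step 6: PC=5 exec 'JMP 1'. After: A=0 B=0 C=7 D=0 ZF=0 PC=1
Step 7: PC=1 exec 'MUL B, C'. After: A=0 B=0 C=7 D=0 ZF=1 PC=2
Step 8: PC=2 exec 'MOV B, A'. After: A=0 B=0 C=7 D=0 ZF=1 PC=3
Step 9: PC=3 exec 'ADD C, 2'. After: A=0 B=0 C=9 D=0 ZF=0 PC=4
Step 10: PC=4 exec 'MOV C, 7'. After: A=0 B=0 C=7 D=0 ZF=0 PC=5
State after step 10 equals state after step 5: the program is in a cycle of length 5 and will never halt.

Answer: no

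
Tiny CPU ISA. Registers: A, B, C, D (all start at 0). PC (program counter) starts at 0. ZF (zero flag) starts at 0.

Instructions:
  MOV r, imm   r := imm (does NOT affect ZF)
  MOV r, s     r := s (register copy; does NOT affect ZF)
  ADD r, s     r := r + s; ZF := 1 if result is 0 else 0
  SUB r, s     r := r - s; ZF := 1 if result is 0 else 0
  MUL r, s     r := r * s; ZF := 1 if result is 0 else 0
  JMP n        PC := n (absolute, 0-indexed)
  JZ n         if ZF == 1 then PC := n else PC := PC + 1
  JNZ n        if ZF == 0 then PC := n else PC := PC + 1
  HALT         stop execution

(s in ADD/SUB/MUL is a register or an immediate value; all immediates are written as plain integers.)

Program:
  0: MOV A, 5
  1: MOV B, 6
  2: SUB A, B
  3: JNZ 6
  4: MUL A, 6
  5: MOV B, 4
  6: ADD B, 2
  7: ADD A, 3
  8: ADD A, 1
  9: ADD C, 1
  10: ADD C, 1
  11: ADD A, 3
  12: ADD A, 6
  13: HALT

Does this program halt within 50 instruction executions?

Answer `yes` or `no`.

Answer: yes

Derivation:
Step 1: PC=0 exec 'MOV A, 5'. After: A=5 B=0 C=0 D=0 ZF=0 PC=1
Step 2: PC=1 exec 'MOV B, 6'. After: A=5 B=6 C=0 D=0 ZF=0 PC=2
Step 3: PC=2 exec 'SUB A, B'. After: A=-1 B=6 C=0 D=0 ZF=0 PC=3
Step 4: PC=3 exec 'JNZ 6'. After: A=-1 B=6 C=0 D=0 ZF=0 PC=6
Step 5: PC=6 exec 'ADD B, 2'. After: A=-1 B=8 C=0 D=0 ZF=0 PC=7
Step 6: PC=7 exec 'ADD A, 3'. After: A=2 B=8 C=0 D=0 ZF=0 PC=8
Step 7: PC=8 exec 'ADD A, 1'. After: A=3 B=8 C=0 D=0 ZF=0 PC=9
Step 8: PC=9 exec 'ADD C, 1'. After: A=3 B=8 C=1 D=0 ZF=0 PC=10
Step 9: PC=10 exec 'ADD C, 1'. After: A=3 B=8 C=2 D=0 ZF=0 PC=11
Step 10: PC=11 exec 'ADD A, 3'. After: A=6 B=8 C=2 D=0 ZF=0 PC=12
Step 11: PC=12 exec 'ADD A, 6'. After: A=12 B=8 C=2 D=0 ZF=0 PC=13
Step 12: PC=13 exec 'HALT'. After: A=12 B=8 C=2 D=0 ZF=0 PC=13 HALTED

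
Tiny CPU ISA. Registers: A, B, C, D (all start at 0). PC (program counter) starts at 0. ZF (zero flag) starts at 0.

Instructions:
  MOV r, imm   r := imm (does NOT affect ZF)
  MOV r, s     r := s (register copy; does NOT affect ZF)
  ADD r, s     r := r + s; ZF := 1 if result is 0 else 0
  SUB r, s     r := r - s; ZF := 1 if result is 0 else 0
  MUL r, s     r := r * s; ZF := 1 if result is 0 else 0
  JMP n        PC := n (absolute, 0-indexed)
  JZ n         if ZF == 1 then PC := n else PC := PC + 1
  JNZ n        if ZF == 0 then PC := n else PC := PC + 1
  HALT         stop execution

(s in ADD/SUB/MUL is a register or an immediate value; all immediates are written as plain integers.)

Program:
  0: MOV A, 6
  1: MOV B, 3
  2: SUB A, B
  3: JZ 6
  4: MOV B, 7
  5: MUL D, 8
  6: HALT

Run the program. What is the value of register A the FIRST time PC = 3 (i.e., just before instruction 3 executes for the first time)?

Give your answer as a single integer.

Step 1: PC=0 exec 'MOV A, 6'. After: A=6 B=0 C=0 D=0 ZF=0 PC=1
Step 2: PC=1 exec 'MOV B, 3'. After: A=6 B=3 C=0 D=0 ZF=0 PC=2
Step 3: PC=2 exec 'SUB A, B'. After: A=3 B=3 C=0 D=0 ZF=0 PC=3
First time PC=3: A=3

3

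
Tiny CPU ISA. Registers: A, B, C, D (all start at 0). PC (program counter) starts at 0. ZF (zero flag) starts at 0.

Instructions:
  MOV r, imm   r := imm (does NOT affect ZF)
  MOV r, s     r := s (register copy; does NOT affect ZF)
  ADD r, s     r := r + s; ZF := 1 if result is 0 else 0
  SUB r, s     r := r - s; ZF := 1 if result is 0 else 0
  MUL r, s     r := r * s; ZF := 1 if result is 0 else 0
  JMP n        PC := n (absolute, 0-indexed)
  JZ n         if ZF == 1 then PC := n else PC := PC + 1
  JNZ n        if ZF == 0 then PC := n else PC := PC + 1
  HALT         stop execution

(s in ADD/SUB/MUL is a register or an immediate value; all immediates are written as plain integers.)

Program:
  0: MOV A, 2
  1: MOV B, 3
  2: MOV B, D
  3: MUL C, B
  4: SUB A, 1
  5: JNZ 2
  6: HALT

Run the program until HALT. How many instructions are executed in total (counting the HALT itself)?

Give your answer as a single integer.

Step 1: PC=0 exec 'MOV A, 2'. After: A=2 B=0 C=0 D=0 ZF=0 PC=1
Step 2: PC=1 exec 'MOV B, 3'. After: A=2 B=3 C=0 D=0 ZF=0 PC=2
Step 3: PC=2 exec 'MOV B, D'. After: A=2 B=0 C=0 D=0 ZF=0 PC=3
Step 4: PC=3 exec 'MUL C, B'. After: A=2 B=0 C=0 D=0 ZF=1 PC=4
Step 5: PC=4 exec 'SUB A, 1'. After: A=1 B=0 C=0 D=0 ZF=0 PC=5
Step 6: PC=5 exec 'JNZ 2'. After: A=1 B=0 C=0 D=0 ZF=0 PC=2
Step 7: PC=2 exec 'MOV B, D'. After: A=1 B=0 C=0 D=0 ZF=0 PC=3
Step 8: PC=3 exec 'MUL C, B'. After: A=1 B=0 C=0 D=0 ZF=1 PC=4
Step 9: PC=4 exec 'SUB A, 1'. After: A=0 B=0 C=0 D=0 ZF=1 PC=5
Step 10: PC=5 exec 'JNZ 2'. After: A=0 B=0 C=0 D=0 ZF=1 PC=6
Step 11: PC=6 exec 'HALT'. After: A=0 B=0 C=0 D=0 ZF=1 PC=6 HALTED
Total instructions executed: 11

Answer: 11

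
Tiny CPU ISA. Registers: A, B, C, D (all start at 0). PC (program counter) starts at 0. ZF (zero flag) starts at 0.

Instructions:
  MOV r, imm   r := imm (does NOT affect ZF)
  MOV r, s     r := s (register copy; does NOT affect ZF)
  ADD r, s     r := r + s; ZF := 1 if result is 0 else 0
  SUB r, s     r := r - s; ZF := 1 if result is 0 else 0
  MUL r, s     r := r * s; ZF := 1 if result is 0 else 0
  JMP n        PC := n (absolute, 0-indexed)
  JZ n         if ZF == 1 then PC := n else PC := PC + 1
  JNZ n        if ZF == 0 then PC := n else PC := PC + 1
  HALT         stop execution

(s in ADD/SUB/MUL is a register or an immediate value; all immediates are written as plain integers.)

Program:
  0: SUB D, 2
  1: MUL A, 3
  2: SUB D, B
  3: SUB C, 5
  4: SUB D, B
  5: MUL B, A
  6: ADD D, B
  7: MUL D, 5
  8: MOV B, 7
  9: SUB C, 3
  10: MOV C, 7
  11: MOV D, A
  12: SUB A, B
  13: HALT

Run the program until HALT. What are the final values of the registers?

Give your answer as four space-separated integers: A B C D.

Answer: -7 7 7 0

Derivation:
Step 1: PC=0 exec 'SUB D, 2'. After: A=0 B=0 C=0 D=-2 ZF=0 PC=1
Step 2: PC=1 exec 'MUL A, 3'. After: A=0 B=0 C=0 D=-2 ZF=1 PC=2
Step 3: PC=2 exec 'SUB D, B'. After: A=0 B=0 C=0 D=-2 ZF=0 PC=3
Step 4: PC=3 exec 'SUB C, 5'. After: A=0 B=0 C=-5 D=-2 ZF=0 PC=4
Step 5: PC=4 exec 'SUB D, B'. After: A=0 B=0 C=-5 D=-2 ZF=0 PC=5
Step 6: PC=5 exec 'MUL B, A'. After: A=0 B=0 C=-5 D=-2 ZF=1 PC=6
Step 7: PC=6 exec 'ADD D, B'. After: A=0 B=0 C=-5 D=-2 ZF=0 PC=7
Step 8: PC=7 exec 'MUL D, 5'. After: A=0 B=0 C=-5 D=-10 ZF=0 PC=8
Step 9: PC=8 exec 'MOV B, 7'. After: A=0 B=7 C=-5 D=-10 ZF=0 PC=9
Step 10: PC=9 exec 'SUB C, 3'. After: A=0 B=7 C=-8 D=-10 ZF=0 PC=10
Step 11: PC=10 exec 'MOV C, 7'. After: A=0 B=7 C=7 D=-10 ZF=0 PC=11
Step 12: PC=11 exec 'MOV D, A'. After: A=0 B=7 C=7 D=0 ZF=0 PC=12
Step 13: PC=12 exec 'SUB A, B'. After: A=-7 B=7 C=7 D=0 ZF=0 PC=13
Step 14: PC=13 exec 'HALT'. After: A=-7 B=7 C=7 D=0 ZF=0 PC=13 HALTED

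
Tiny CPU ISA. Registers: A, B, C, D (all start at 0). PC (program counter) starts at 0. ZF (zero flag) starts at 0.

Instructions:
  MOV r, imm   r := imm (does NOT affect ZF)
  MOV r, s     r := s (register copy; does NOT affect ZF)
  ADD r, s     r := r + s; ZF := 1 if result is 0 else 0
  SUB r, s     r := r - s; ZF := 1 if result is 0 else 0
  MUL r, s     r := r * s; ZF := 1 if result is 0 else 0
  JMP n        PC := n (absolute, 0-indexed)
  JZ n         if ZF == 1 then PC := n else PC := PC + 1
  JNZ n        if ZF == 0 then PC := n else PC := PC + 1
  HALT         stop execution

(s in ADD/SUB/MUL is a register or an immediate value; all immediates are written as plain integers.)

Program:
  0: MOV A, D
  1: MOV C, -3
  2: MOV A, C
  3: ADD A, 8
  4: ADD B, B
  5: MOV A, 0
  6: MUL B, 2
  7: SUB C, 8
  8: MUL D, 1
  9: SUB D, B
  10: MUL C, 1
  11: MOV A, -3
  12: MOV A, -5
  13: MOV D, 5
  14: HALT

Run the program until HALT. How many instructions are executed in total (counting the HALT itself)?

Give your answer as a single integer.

Step 1: PC=0 exec 'MOV A, D'. After: A=0 B=0 C=0 D=0 ZF=0 PC=1
Step 2: PC=1 exec 'MOV C, -3'. After: A=0 B=0 C=-3 D=0 ZF=0 PC=2
Step 3: PC=2 exec 'MOV A, C'. After: A=-3 B=0 C=-3 D=0 ZF=0 PC=3
Step 4: PC=3 exec 'ADD A, 8'. After: A=5 B=0 C=-3 D=0 ZF=0 PC=4
Step 5: PC=4 exec 'ADD B, B'. After: A=5 B=0 C=-3 D=0 ZF=1 PC=5
Step 6: PC=5 exec 'MOV A, 0'. After: A=0 B=0 C=-3 D=0 ZF=1 PC=6
Step 7: PC=6 exec 'MUL B, 2'. After: A=0 B=0 C=-3 D=0 ZF=1 PC=7
Step 8: PC=7 exec 'SUB C, 8'. After: A=0 B=0 C=-11 D=0 ZF=0 PC=8
Step 9: PC=8 exec 'MUL D, 1'. After: A=0 B=0 C=-11 D=0 ZF=1 PC=9
Step 10: PC=9 exec 'SUB D, B'. After: A=0 B=0 C=-11 D=0 ZF=1 PC=10
Step 11: PC=10 exec 'MUL C, 1'. After: A=0 B=0 C=-11 D=0 ZF=0 PC=11
Step 12: PC=11 exec 'MOV A, -3'. After: A=-3 B=0 C=-11 D=0 ZF=0 PC=12
Step 13: PC=12 exec 'MOV A, -5'. After: A=-5 B=0 C=-11 D=0 ZF=0 PC=13
Step 14: PC=13 exec 'MOV D, 5'. After: A=-5 B=0 C=-11 D=5 ZF=0 PC=14
Step 15: PC=14 exec 'HALT'. After: A=-5 B=0 C=-11 D=5 ZF=0 PC=14 HALTED
Total instructions executed: 15

Answer: 15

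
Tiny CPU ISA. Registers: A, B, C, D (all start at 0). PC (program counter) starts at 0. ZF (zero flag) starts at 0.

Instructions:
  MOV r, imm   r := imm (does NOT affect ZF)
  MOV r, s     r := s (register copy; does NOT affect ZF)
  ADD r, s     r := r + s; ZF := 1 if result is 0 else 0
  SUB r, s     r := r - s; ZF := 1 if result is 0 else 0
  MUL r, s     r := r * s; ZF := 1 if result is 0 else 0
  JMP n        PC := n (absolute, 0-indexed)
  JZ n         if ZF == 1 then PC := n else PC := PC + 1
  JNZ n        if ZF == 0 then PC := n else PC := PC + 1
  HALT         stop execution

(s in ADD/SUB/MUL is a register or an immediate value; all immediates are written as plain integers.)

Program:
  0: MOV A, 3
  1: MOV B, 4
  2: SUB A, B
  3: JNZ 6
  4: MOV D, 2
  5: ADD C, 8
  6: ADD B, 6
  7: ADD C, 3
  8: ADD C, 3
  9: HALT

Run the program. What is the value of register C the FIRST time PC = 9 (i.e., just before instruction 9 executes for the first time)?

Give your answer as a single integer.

Step 1: PC=0 exec 'MOV A, 3'. After: A=3 B=0 C=0 D=0 ZF=0 PC=1
Step 2: PC=1 exec 'MOV B, 4'. After: A=3 B=4 C=0 D=0 ZF=0 PC=2
Step 3: PC=2 exec 'SUB A, B'. After: A=-1 B=4 C=0 D=0 ZF=0 PC=3
Step 4: PC=3 exec 'JNZ 6'. After: A=-1 B=4 C=0 D=0 ZF=0 PC=6
Step 5: PC=6 exec 'ADD B, 6'. After: A=-1 B=10 C=0 D=0 ZF=0 PC=7
Step 6: PC=7 exec 'ADD C, 3'. After: A=-1 B=10 C=3 D=0 ZF=0 PC=8
Step 7: PC=8 exec 'ADD C, 3'. After: A=-1 B=10 C=6 D=0 ZF=0 PC=9
First time PC=9: C=6

6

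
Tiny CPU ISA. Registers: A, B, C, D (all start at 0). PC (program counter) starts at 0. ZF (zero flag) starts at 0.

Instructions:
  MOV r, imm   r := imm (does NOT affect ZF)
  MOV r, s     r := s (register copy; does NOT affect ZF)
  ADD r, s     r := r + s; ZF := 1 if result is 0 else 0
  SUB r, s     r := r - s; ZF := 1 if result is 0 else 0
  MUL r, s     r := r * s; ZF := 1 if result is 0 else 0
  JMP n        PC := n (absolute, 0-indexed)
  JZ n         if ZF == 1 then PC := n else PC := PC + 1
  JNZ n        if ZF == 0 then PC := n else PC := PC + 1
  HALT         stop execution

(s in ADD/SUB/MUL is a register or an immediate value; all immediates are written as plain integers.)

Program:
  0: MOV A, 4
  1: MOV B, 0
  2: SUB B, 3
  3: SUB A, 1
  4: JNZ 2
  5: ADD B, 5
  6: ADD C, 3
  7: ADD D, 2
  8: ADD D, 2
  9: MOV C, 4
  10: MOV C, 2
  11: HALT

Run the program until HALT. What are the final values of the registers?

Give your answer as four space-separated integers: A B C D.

Answer: 0 -7 2 4

Derivation:
Step 1: PC=0 exec 'MOV A, 4'. After: A=4 B=0 C=0 D=0 ZF=0 PC=1
Step 2: PC=1 exec 'MOV B, 0'. After: A=4 B=0 C=0 D=0 ZF=0 PC=2
Step 3: PC=2 exec 'SUB B, 3'. After: A=4 B=-3 C=0 D=0 ZF=0 PC=3
Step 4: PC=3 exec 'SUB A, 1'. After: A=3 B=-3 C=0 D=0 ZF=0 PC=4
Step 5: PC=4 exec 'JNZ 2'. After: A=3 B=-3 C=0 D=0 ZF=0 PC=2
Step 6: PC=2 exec 'SUB B, 3'. After: A=3 B=-6 C=0 D=0 ZF=0 PC=3
Step 7: PC=3 exec 'SUB A, 1'. After: A=2 B=-6 C=0 D=0 ZF=0 PC=4
Step 8: PC=4 exec 'JNZ 2'. After: A=2 B=-6 C=0 D=0 ZF=0 PC=2
Step 9: PC=2 exec 'SUB B, 3'. After: A=2 B=-9 C=0 D=0 ZF=0 PC=3
Step 10: PC=3 exec 'SUB A, 1'. After: A=1 B=-9 C=0 D=0 ZF=0 PC=4
Step 11: PC=4 exec 'JNZ 2'. After: A=1 B=-9 C=0 D=0 ZF=0 PC=2
Step 12: PC=2 exec 'SUB B, 3'. After: A=1 B=-12 C=0 D=0 ZF=0 PC=3
Step 13: PC=3 exec 'SUB A, 1'. After: A=0 B=-12 C=0 D=0 ZF=1 PC=4
Step 14: PC=4 exec 'JNZ 2'. After: A=0 B=-12 C=0 D=0 ZF=1 PC=5
Step 15: PC=5 exec 'ADD B, 5'. After: A=0 B=-7 C=0 D=0 ZF=0 PC=6
Step 16: PC=6 exec 'ADD C, 3'. After: A=0 B=-7 C=3 D=0 ZF=0 PC=7
Step 17: PC=7 exec 'ADD D, 2'. After: A=0 B=-7 C=3 D=2 ZF=0 PC=8
Step 18: PC=8 exec 'ADD D, 2'. After: A=0 B=-7 C=3 D=4 ZF=0 PC=9
Step 19: PC=9 exec 'MOV C, 4'. After: A=0 B=-7 C=4 D=4 ZF=0 PC=10
Step 20: PC=10 exec 'MOV C, 2'. After: A=0 B=-7 C=2 D=4 ZF=0 PC=11
Step 21: PC=11 exec 'HALT'. After: A=0 B=-7 C=2 D=4 ZF=0 PC=11 HALTED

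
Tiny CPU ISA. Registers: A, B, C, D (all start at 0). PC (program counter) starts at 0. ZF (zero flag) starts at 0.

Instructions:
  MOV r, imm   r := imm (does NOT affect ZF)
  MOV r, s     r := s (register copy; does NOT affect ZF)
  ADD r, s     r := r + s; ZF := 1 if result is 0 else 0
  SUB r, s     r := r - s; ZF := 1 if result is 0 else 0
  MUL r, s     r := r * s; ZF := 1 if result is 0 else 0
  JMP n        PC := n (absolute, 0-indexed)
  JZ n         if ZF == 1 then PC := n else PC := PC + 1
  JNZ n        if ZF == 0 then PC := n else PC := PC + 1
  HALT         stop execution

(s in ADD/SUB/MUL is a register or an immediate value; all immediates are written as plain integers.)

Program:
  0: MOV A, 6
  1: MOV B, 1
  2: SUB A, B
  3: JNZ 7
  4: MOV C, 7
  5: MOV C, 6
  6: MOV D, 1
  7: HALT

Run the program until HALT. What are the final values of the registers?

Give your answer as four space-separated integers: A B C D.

Step 1: PC=0 exec 'MOV A, 6'. After: A=6 B=0 C=0 D=0 ZF=0 PC=1
Step 2: PC=1 exec 'MOV B, 1'. After: A=6 B=1 C=0 D=0 ZF=0 PC=2
Step 3: PC=2 exec 'SUB A, B'. After: A=5 B=1 C=0 D=0 ZF=0 PC=3
Step 4: PC=3 exec 'JNZ 7'. After: A=5 B=1 C=0 D=0 ZF=0 PC=7
Step 5: PC=7 exec 'HALT'. After: A=5 B=1 C=0 D=0 ZF=0 PC=7 HALTED

Answer: 5 1 0 0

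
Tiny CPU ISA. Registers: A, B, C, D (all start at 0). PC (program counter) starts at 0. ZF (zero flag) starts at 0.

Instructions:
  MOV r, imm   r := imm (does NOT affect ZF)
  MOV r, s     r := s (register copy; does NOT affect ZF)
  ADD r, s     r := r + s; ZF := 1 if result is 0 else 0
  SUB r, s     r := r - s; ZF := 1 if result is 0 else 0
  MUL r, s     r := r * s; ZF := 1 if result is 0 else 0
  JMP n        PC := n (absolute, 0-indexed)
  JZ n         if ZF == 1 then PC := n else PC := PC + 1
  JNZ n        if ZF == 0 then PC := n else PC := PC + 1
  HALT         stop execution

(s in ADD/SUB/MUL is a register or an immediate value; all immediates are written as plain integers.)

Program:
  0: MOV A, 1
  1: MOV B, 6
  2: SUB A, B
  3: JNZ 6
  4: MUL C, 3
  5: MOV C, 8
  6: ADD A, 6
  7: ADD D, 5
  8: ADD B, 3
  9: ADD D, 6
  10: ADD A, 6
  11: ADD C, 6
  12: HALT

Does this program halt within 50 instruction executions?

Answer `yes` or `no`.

Step 1: PC=0 exec 'MOV A, 1'. After: A=1 B=0 C=0 D=0 ZF=0 PC=1
Step 2: PC=1 exec 'MOV B, 6'. After: A=1 B=6 C=0 D=0 ZF=0 PC=2
Step 3: PC=2 exec 'SUB A, B'. After: A=-5 B=6 C=0 D=0 ZF=0 PC=3
Step 4: PC=3 exec 'JNZ 6'. After: A=-5 B=6 C=0 D=0 ZF=0 PC=6
Step 5: PC=6 exec 'ADD A, 6'. After: A=1 B=6 C=0 D=0 ZF=0 PC=7
Step 6: PC=7 exec 'ADD D, 5'. After: A=1 B=6 C=0 D=5 ZF=0 PC=8
Step 7: PC=8 exec 'ADD B, 3'. After: A=1 B=9 C=0 D=5 ZF=0 PC=9
Step 8: PC=9 exec 'ADD D, 6'. After: A=1 B=9 C=0 D=11 ZF=0 PC=10
Step 9: PC=10 exec 'ADD A, 6'. After: A=7 B=9 C=0 D=11 ZF=0 PC=11
Step 10: PC=11 exec 'ADD C, 6'. After: A=7 B=9 C=6 D=11 ZF=0 PC=12
Step 11: PC=12 exec 'HALT'. After: A=7 B=9 C=6 D=11 ZF=0 PC=12 HALTED

Answer: yes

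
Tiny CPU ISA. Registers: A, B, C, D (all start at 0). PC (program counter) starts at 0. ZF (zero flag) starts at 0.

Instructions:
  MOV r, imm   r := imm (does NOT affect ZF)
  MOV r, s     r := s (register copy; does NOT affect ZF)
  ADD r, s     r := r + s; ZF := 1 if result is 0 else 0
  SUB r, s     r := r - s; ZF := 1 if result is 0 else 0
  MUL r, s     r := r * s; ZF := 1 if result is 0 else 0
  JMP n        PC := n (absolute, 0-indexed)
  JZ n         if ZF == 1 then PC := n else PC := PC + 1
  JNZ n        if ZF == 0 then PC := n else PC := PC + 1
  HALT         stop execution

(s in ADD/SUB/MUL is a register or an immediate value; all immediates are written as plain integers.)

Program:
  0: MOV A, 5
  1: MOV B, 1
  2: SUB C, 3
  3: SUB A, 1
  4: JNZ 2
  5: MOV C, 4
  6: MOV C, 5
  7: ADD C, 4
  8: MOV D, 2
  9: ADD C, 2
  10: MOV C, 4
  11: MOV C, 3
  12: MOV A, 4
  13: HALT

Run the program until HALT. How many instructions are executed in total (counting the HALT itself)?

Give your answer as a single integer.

Step 1: PC=0 exec 'MOV A, 5'. After: A=5 B=0 C=0 D=0 ZF=0 PC=1
Step 2: PC=1 exec 'MOV B, 1'. After: A=5 B=1 C=0 D=0 ZF=0 PC=2
Step 3: PC=2 exec 'SUB C, 3'. After: A=5 B=1 C=-3 D=0 ZF=0 PC=3
Step 4: PC=3 exec 'SUB A, 1'. After: A=4 B=1 C=-3 D=0 ZF=0 PC=4
Step 5: PC=4 exec 'JNZ 2'. After: A=4 B=1 C=-3 D=0 ZF=0 PC=2
Step 6: PC=2 exec 'SUB C, 3'. After: A=4 B=1 C=-6 D=0 ZF=0 PC=3
Step 7: PC=3 exec 'SUB A, 1'. After: A=3 B=1 C=-6 D=0 ZF=0 PC=4
Step 8: PC=4 exec 'JNZ 2'. After: A=3 B=1 C=-6 D=0 ZF=0 PC=2
Step 9: PC=2 exec 'SUB C, 3'. After: A=3 B=1 C=-9 D=0 ZF=0 PC=3
Step 10: PC=3 exec 'SUB A, 1'. After: A=2 B=1 C=-9 D=0 ZF=0 PC=4
Step 11: PC=4 exec 'JNZ 2'. After: A=2 B=1 C=-9 D=0 ZF=0 PC=2
Step 12: PC=2 exec 'SUB C, 3'. After: A=2 B=1 C=-12 D=0 ZF=0 PC=3
Step 13: PC=3 exec 'SUB A, 1'. After: A=1 B=1 C=-12 D=0 ZF=0 PC=4
Step 14: PC=4 exec 'JNZ 2'. After: A=1 B=1 C=-12 D=0 ZF=0 PC=2
Step 15: PC=2 exec 'SUB C, 3'. After: A=1 B=1 C=-15 D=0 ZF=0 PC=3
Step 16: PC=3 exec 'SUB A, 1'. After: A=0 B=1 C=-15 D=0 ZF=1 PC=4
Step 17: PC=4 exec 'JNZ 2'. After: A=0 B=1 C=-15 D=0 ZF=1 PC=5
Step 18: PC=5 exec 'MOV C, 4'. After: A=0 B=1 C=4 D=0 ZF=1 PC=6
Step 19: PC=6 exec 'MOV C, 5'. After: A=0 B=1 C=5 D=0 ZF=1 PC=7
Step 20: PC=7 exec 'ADD C, 4'. After: A=0 B=1 C=9 D=0 ZF=0 PC=8
Step 21: PC=8 exec 'MOV D, 2'. After: A=0 B=1 C=9 D=2 ZF=0 PC=9
Step 22: PC=9 exec 'ADD C, 2'. After: A=0 B=1 C=11 D=2 ZF=0 PC=10
Step 23: PC=10 exec 'MOV C, 4'. After: A=0 B=1 C=4 D=2 ZF=0 PC=11
Step 24: PC=11 exec 'MOV C, 3'. After: A=0 B=1 C=3 D=2 ZF=0 PC=12
Step 25: PC=12 exec 'MOV A, 4'. After: A=4 B=1 C=3 D=2 ZF=0 PC=13
Step 26: PC=13 exec 'HALT'. After: A=4 B=1 C=3 D=2 ZF=0 PC=13 HALTED
Total instructions executed: 26

Answer: 26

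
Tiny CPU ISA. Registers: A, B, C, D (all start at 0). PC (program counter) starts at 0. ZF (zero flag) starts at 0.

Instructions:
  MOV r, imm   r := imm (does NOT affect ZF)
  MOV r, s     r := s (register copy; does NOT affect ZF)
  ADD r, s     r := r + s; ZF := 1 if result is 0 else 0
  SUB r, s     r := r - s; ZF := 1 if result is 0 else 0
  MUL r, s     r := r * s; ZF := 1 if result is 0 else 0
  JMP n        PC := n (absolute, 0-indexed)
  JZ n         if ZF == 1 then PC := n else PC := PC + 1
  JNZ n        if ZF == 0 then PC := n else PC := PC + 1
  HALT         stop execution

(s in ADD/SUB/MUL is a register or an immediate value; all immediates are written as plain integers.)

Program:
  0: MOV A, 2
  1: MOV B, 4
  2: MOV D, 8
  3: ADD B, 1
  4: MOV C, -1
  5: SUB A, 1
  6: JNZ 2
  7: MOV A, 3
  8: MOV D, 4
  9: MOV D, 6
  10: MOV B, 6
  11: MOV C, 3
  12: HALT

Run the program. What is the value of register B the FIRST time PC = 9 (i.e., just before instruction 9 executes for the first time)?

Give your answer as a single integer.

Step 1: PC=0 exec 'MOV A, 2'. After: A=2 B=0 C=0 D=0 ZF=0 PC=1
Step 2: PC=1 exec 'MOV B, 4'. After: A=2 B=4 C=0 D=0 ZF=0 PC=2
Step 3: PC=2 exec 'MOV D, 8'. After: A=2 B=4 C=0 D=8 ZF=0 PC=3
Step 4: PC=3 exec 'ADD B, 1'. After: A=2 B=5 C=0 D=8 ZF=0 PC=4
Step 5: PC=4 exec 'MOV C, -1'. After: A=2 B=5 C=-1 D=8 ZF=0 PC=5
Step 6: PC=5 exec 'SUB A, 1'. After: A=1 B=5 C=-1 D=8 ZF=0 PC=6
Step 7: PC=6 exec 'JNZ 2'. After: A=1 B=5 C=-1 D=8 ZF=0 PC=2
Step 8: PC=2 exec 'MOV D, 8'. After: A=1 B=5 C=-1 D=8 ZF=0 PC=3
Step 9: PC=3 exec 'ADD B, 1'. After: A=1 B=6 C=-1 D=8 ZF=0 PC=4
Step 10: PC=4 exec 'MOV C, -1'. After: A=1 B=6 C=-1 D=8 ZF=0 PC=5
Step 11: PC=5 exec 'SUB A, 1'. After: A=0 B=6 C=-1 D=8 ZF=1 PC=6
Step 12: PC=6 exec 'JNZ 2'. After: A=0 B=6 C=-1 D=8 ZF=1 PC=7
Step 13: PC=7 exec 'MOV A, 3'. After: A=3 B=6 C=-1 D=8 ZF=1 PC=8
Step 14: PC=8 exec 'MOV D, 4'. After: A=3 B=6 C=-1 D=4 ZF=1 PC=9
First time PC=9: B=6

6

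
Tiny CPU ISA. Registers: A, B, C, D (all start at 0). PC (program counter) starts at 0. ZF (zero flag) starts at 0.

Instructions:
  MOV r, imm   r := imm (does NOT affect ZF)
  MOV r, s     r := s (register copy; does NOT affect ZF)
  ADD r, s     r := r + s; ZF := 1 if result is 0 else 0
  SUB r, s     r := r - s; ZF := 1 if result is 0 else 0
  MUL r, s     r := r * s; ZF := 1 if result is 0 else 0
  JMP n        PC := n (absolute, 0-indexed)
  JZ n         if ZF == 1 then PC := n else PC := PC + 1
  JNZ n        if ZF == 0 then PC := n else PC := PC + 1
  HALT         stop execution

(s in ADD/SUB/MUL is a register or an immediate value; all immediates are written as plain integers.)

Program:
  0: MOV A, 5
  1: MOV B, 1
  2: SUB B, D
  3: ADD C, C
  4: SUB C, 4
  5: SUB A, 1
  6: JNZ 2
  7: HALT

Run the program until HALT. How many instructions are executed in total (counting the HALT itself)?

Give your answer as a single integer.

Answer: 28

Derivation:
Step 1: PC=0 exec 'MOV A, 5'. After: A=5 B=0 C=0 D=0 ZF=0 PC=1
Step 2: PC=1 exec 'MOV B, 1'. After: A=5 B=1 C=0 D=0 ZF=0 PC=2
Step 3: PC=2 exec 'SUB B, D'. After: A=5 B=1 C=0 D=0 ZF=0 PC=3
Step 4: PC=3 exec 'ADD C, C'. After: A=5 B=1 C=0 D=0 ZF=1 PC=4
Step 5: PC=4 exec 'SUB C, 4'. After: A=5 B=1 C=-4 D=0 ZF=0 PC=5
Step 6: PC=5 exec 'SUB A, 1'. After: A=4 B=1 C=-4 D=0 ZF=0 PC=6
Step 7: PC=6 exec 'JNZ 2'. After: A=4 B=1 C=-4 D=0 ZF=0 PC=2
Step 8: PC=2 exec 'SUB B, D'. After: A=4 B=1 C=-4 D=0 ZF=0 PC=3
Step 9: PC=3 exec 'ADD C, C'. After: A=4 B=1 C=-8 D=0 ZF=0 PC=4
Step 10: PC=4 exec 'SUB C, 4'. After: A=4 B=1 C=-12 D=0 ZF=0 PC=5
Step 11: PC=5 exec 'SUB A, 1'. After: A=3 B=1 C=-12 D=0 ZF=0 PC=6
Step 12: PC=6 exec 'JNZ 2'. After: A=3 B=1 C=-12 D=0 ZF=0 PC=2
Step 13: PC=2 exec 'SUB B, D'. After: A=3 B=1 C=-12 D=0 ZF=0 PC=3
Step 14: PC=3 exec 'ADD C, C'. After: A=3 B=1 C=-24 D=0 ZF=0 PC=4
Step 15: PC=4 exec 'SUB C, 4'. After: A=3 B=1 C=-28 D=0 ZF=0 PC=5
Step 16: PC=5 exec 'SUB A, 1'. After: A=2 B=1 C=-28 D=0 ZF=0 PC=6
Step 17: PC=6 exec 'JNZ 2'. After: A=2 B=1 C=-28 D=0 ZF=0 PC=2
Step 18: PC=2 exec 'SUB B, D'. After: A=2 B=1 C=-28 D=0 ZF=0 PC=3
Step 19: PC=3 exec 'ADD C, C'. After: A=2 B=1 C=-56 D=0 ZF=0 PC=4
Step 20: PC=4 exec 'SUB C, 4'. After: A=2 B=1 C=-60 D=0 ZF=0 PC=5
Step 21: PC=5 exec 'SUB A, 1'. After: A=1 B=1 C=-60 D=0 ZF=0 PC=6
Step 22: PC=6 exec 'JNZ 2'. After: A=1 B=1 C=-60 D=0 ZF=0 PC=2
Step 23: PC=2 exec 'SUB B, D'. After: A=1 B=1 C=-60 D=0 ZF=0 PC=3
Step 24: PC=3 exec 'ADD C, C'. After: A=1 B=1 C=-120 D=0 ZF=0 PC=4
Step 25: PC=4 exec 'SUB C, 4'. After: A=1 B=1 C=-124 D=0 ZF=0 PC=5
Step 26: PC=5 exec 'SUB A, 1'. After: A=0 B=1 C=-124 D=0 ZF=1 PC=6
Step 27: PC=6 exec 'JNZ 2'. After: A=0 B=1 C=-124 D=0 ZF=1 PC=7
Step 28: PC=7 exec 'HALT'. After: A=0 B=1 C=-124 D=0 ZF=1 PC=7 HALTED
Total instructions executed: 28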